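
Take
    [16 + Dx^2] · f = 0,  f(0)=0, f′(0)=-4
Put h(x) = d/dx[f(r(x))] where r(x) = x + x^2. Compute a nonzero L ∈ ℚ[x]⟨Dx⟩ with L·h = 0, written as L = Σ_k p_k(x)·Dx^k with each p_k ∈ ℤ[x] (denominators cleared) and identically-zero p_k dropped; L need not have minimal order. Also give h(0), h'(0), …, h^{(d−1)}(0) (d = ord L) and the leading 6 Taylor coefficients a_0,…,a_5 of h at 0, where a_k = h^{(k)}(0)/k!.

f: a_k = 0, -4, 0, 32/3, 0, -128/15, …
Substitute x→r, Dx→(1/r')Dx; clear ⇒ L₀.
Differentiate: ansatz ord ≤ ord L₀ ⇒ L.
L = (28 + 128·x + 384·x^2 + 512·x^3 + 256·x^4) + (-6 - 12·x)·Dx + (1 + 4·x + 4·x^2)·Dx^2  (order 2).
h: a_k = -4, -8, 32, 128, 352/3, -192, …
ICs: h(0) = -4, h′(0) = -8.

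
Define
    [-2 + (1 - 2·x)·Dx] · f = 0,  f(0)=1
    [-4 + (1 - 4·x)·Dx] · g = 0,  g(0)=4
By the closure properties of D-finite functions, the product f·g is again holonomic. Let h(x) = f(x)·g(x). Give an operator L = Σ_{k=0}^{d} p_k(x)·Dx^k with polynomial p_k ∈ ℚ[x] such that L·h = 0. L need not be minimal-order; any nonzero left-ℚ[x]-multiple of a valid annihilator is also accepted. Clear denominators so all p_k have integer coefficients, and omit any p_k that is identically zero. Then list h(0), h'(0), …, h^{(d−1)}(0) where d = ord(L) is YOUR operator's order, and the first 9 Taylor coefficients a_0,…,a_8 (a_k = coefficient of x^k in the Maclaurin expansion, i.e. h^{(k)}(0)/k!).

L = (-6 + 16·x) + (1 - 6·x + 8·x^2)·Dx  (order 1).
h: a_k = 4, 24, 112, 480, 1984, 8064, 32512, 130560, 523264, …
ICs: h(0) = 4.

f: a_k = 1, 2, 4, 8, 16, 32, 64, 128, 256, …
g: a_k = 4, 16, 64, 256, 1024, 4096, 16384, 65536, 262144, …
L₀ := L_f ⊗_s L_g (sym. prod.), ord ≤ 1.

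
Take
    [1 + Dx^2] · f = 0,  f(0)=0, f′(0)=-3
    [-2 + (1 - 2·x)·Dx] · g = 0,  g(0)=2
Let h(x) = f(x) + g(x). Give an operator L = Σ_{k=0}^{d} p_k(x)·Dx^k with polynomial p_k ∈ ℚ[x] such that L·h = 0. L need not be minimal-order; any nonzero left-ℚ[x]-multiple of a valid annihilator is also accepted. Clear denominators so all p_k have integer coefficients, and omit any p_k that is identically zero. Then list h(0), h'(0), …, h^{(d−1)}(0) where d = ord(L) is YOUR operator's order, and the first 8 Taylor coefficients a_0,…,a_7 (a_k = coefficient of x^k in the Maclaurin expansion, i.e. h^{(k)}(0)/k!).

L = (-50 + 8·x - 8·x^2) + (9 - 22·x + 12·x^2 - 8·x^3)·Dx + (-50 + 8·x - 8·x^2)·Dx^2 + (9 - 22·x + 12·x^2 - 8·x^3)·Dx^3  (order 3).
h: a_k = 2, 1, 8, 33/2, 32, 2559/40, 128, 430081/1680, …
ICs: h(0) = 2, h′(0) = 1, h′′(0) = 16.

f: a_k = 0, -3, 0, 1/2, 0, -1/40, 0, 1/1680, …
g: a_k = 2, 4, 8, 16, 32, 64, 128, 256, …
h₀=f+g: left-lcm gives L₀, ord ≤ 3.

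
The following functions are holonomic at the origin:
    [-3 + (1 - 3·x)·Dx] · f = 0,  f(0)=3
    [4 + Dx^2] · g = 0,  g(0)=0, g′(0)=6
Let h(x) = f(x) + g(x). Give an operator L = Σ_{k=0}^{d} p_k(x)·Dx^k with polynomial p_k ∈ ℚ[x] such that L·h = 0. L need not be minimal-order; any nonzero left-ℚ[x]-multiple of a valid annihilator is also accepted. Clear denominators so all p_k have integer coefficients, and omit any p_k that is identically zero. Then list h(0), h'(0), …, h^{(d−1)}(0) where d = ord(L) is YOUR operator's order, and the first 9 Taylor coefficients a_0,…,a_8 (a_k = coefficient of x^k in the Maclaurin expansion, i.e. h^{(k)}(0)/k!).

f: a_k = 3, 9, 27, 81, 243, 729, 2187, 6561, 19683, …
g: a_k = 0, 6, 0, -4, 0, 4/5, 0, -8/105, 0, …
h₀=f+g: left-lcm gives L₀, ord ≤ 3.
L = (348 - 144·x + 216·x^2) + (-44 + 180·x - 216·x^2 + 216·x^3)·Dx + (87 - 36·x + 54·x^2)·Dx^2 + (-11 + 45·x - 54·x^2 + 54·x^3)·Dx^3  (order 3).
h: a_k = 3, 15, 27, 77, 243, 3649/5, 2187, 688897/105, 19683, …
ICs: h(0) = 3, h′(0) = 15, h′′(0) = 54.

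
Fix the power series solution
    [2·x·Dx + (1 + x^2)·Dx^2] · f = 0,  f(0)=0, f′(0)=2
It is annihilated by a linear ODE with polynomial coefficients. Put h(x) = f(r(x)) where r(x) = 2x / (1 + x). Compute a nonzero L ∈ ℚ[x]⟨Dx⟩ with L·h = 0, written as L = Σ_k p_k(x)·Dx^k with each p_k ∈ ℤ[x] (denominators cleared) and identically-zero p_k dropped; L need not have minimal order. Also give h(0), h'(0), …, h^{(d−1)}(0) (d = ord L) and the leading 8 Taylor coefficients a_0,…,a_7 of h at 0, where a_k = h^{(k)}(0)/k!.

L = (2 + 10·x)·Dx + (1 + 2·x + 5·x^2)·Dx^2  (order 2).
h: a_k = 0, 4, -4, -4/3, 12, -76/5, -44/3, 556/7, …
ICs: h(0) = 0, h′(0) = 4.

f: a_k = 0, 2, 0, -2/3, 0, 2/5, 0, -2/7, …
f∘r: x↦r, Dx↦Dx/r' in L_f ⇒ L₀.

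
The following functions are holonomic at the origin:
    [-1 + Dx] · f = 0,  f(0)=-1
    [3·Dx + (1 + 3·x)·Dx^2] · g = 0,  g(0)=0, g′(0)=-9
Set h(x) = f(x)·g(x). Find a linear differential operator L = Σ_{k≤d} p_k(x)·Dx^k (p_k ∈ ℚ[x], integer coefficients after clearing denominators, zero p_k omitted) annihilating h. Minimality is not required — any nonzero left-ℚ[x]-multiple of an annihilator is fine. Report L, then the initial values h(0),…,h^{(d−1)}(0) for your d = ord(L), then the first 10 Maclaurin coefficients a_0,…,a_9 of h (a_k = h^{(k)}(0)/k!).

L = (-2 + 3·x) + (1 - 6·x)·Dx + (1 + 3·x)·Dx^2  (order 2).
h: a_k = 0, 9, -9/2, 18, -39, 3867/40, -3921/16, 44561/70, -134669/80, 4044653/896, …
ICs: h(0) = 0, h′(0) = 9.

f: a_k = -1, -1, -1/2, -1/6, -1/24, -1/120, -1/720, -1/5040, -1/40320, -1/362880, …
g: a_k = 0, -9, 27/2, -27, 243/4, -729/5, 729/2, -6561/7, 19683/8, -6561, …
f·g: L₀ = L_f ⊗_s L_g, ord ≤ 1·2.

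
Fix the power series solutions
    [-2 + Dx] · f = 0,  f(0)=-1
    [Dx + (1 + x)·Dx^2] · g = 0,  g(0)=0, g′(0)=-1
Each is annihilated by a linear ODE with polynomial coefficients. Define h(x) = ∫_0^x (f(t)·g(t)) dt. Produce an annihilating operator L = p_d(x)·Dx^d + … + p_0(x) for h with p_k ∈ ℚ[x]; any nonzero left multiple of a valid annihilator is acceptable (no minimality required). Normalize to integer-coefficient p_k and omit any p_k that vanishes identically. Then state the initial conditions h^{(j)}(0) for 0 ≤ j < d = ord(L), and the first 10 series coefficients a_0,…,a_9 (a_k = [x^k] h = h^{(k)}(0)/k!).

L = (2 + 4·x)·Dx + (-3 - 4·x)·Dx^2 + (1 + x)·Dx^3  (order 3).
h: a_k = 0, 0, 1/2, 1/2, 1/3, 3/20, 11/180, 1/63, 17/2520, -1/3240, …
ICs: h(0) = 0, h′(0) = 0, h′′(0) = 1.

f: a_k = -1, -2, -2, -4/3, -2/3, -4/15, -4/45, -8/315, -2/315, -4/2835, …
g: a_k = 0, -1, 1/2, -1/3, 1/4, -1/5, 1/6, -1/7, 1/8, -1/9, …
Sym-product of L_f,L_g gives L₀ (≤ ord 2).
h=∫h₀ ⇒ L = L₀·Dx.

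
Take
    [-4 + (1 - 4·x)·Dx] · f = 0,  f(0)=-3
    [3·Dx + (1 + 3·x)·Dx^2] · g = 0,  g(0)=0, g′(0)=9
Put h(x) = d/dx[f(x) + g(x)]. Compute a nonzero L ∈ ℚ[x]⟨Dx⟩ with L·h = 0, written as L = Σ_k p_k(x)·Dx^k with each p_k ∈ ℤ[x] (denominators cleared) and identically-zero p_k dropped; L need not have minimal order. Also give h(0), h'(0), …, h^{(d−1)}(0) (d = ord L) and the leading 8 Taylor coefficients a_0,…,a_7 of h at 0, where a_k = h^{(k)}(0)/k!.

f: a_k = -3, -12, -48, -192, -768, -3072, -12288, -49152, …
g: a_k = 0, 9, -27/2, 27, -243/4, 729/5, -729/2, 6561/7, …
Weyl lclm of L_f,L_g ⇒ L₀ (ord ≤ 3).
h=h₀': d/dx-closure on L₀ ⇒ L.
L = (432 + 288·x) + (78 + 720·x + 576·x^2)·Dx + (-11 - x + 144·x^2 + 144·x^3)·Dx^2  (order 2).
h: a_k = -3, -123, -495, -3315, -14631, -75915, -337503, -1592547, …
ICs: h(0) = -3, h′(0) = -123.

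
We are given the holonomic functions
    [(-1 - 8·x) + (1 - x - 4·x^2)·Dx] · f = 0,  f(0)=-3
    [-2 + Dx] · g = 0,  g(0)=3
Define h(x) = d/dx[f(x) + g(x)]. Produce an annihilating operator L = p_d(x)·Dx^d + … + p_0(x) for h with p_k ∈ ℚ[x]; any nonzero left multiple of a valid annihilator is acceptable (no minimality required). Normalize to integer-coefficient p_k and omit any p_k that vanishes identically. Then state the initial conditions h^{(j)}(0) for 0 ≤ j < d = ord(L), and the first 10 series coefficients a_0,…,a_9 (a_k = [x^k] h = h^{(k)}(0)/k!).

f: a_k = -3, -3, -15, -27, -87, -195, -543, -1323, -3495, -8787, …
g: a_k = 3, 6, 6, 4, 2, 4/5, 4/15, 8/105, 2/105, 4/945, …
h₀=f+g: left-lcm gives L₀, ord ≤ 2.
Derive L from L₀ (diff closure).
L = (34 + 452·x + 512·x^2 + 1920·x^3 + 768·x^4) + (-25 - 228·x - 334·x^2 - 864·x^3 + 160·x^4 + 256·x^5)·Dx + (4 + x + 39·x^2 - 48·x^3 - 272·x^4 - 128·x^5)·Dx^2  (order 2).
h: a_k = 3, -18, -69, -340, -971, -16282/5, -138907/15, -2935784/105, -8303711/105, -215148142/945, …
ICs: h(0) = 3, h′(0) = -18.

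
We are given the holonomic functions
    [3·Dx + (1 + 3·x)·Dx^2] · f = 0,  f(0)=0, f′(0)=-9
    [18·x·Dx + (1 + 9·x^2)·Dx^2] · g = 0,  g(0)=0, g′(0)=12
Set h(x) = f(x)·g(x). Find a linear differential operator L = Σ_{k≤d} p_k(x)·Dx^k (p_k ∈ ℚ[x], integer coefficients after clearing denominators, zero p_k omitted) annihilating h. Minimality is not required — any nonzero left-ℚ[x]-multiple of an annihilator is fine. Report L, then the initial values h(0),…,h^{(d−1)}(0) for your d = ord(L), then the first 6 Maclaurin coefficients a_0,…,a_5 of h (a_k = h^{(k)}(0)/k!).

f: a_k = 0, -9, 27/2, -27, 243/4, -729/5, …
g: a_k = 0, 12, 0, -36, 0, 972/5, …
Sym-product of L_f,L_g gives L₀ (≤ ord 4).
L = (648 + 3564·x + 19440·x^2 + 113724·x^3 + 262440·x^4 + 341172·x^5 + 236196·x^7)·Dx + (162 + 3348·x + 24948·x^2 + 117612·x^3 + 396576·x^4 + 813564·x^5 + 918540·x^6 + 236196·x^7 + 826686·x^8)·Dx^2 + (36 + 576·x + 5184·x^2 + 25272·x^3 + 87480·x^4 + 227448·x^5 + 419904·x^6 + 472392·x^7 + 236196·x^8 + 472392·x^9)·Dx^3 + (5 + 54·x + 333·x^2 + 1512·x^3 + 5346·x^4 + 14580·x^5 + 30618·x^6 + 52488·x^7 + 59049·x^8 + 39366·x^9 + 59049·x^10)·Dx^4  (order 4).
h: a_k = 0, 0, -108, 162, 0, 243, …
ICs: h(0) = 0, h′(0) = 0, h′′(0) = -216, h′′′(0) = 972.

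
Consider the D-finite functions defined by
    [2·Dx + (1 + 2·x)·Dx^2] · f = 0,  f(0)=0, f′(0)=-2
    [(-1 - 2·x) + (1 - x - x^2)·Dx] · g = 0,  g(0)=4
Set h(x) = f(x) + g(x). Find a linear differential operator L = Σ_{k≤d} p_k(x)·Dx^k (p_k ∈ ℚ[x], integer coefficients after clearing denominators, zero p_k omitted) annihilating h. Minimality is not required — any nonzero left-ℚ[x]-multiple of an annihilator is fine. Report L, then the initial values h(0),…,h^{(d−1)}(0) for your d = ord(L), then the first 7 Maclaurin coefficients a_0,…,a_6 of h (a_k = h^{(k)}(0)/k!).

L = (-34 - 92·x - 116·x^2 - 48·x^3 - 24·x^4)·Dx + (-5 - 60·x - 170·x^2 - 180·x^3 - 100·x^4 - 40·x^5)·Dx^2 + (3 + 11·x + 5·x^2 - 20·x^3 - 30·x^4 - 24·x^5 - 8·x^6)·Dx^3  (order 3).
h: a_k = 4, 2, 10, 28/3, 24, 128/5, 188/3, …
ICs: h(0) = 4, h′(0) = 2, h′′(0) = 20.

f: a_k = 0, -2, 2, -8/3, 4, -32/5, 32/3, …
g: a_k = 4, 4, 8, 12, 20, 32, 52, …
h₀=f+g: left-lcm gives L₀, ord ≤ 3.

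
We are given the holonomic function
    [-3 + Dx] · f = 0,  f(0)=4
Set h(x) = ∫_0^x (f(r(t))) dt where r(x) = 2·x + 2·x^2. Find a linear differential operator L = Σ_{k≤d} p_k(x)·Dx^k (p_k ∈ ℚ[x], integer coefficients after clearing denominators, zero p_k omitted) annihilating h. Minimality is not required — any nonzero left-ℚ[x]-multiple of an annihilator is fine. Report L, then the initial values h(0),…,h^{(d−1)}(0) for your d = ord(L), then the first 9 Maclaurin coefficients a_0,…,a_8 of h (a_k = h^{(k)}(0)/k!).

L = (-6 - 12·x)·Dx + Dx^2  (order 2).
h: a_k = 0, 4, 12, 32, 72, 144, 1296/5, 14976/35, 22896/35, …
ICs: h(0) = 0, h′(0) = 4.

f: a_k = 4, 12, 18, 18, 27/2, 81/10, 81/20, 243/140, 729/1120, …
f∘r: x↦r, Dx↦Dx/r' in L_f ⇒ L₀.
∫: right-multiply L₀ by Dx.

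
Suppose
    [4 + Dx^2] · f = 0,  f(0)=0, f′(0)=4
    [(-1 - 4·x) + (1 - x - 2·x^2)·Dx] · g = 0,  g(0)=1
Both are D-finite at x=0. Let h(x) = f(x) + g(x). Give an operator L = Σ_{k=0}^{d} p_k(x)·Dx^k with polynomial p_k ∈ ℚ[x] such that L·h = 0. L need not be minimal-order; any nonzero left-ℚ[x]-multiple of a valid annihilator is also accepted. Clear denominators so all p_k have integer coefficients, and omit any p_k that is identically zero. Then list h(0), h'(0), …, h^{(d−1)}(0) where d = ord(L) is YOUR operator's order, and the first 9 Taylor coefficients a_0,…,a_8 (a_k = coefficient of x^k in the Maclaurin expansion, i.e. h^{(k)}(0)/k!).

f: a_k = 0, 4, 0, -8/3, 0, 8/15, 0, -16/315, 0, …
g: a_k = 1, 1, 3, 5, 11, 21, 43, 85, 171, …
f+g: L₀ = lclm(L_f,L_g), ord ≤ 2+1.
L = (-68 - 304·x - 200·x^2 - 320·x^3 - 160·x^4 - 128·x^5) + (20 - 12·x - 24·x^2 - 8·x^3 - 48·x^4 - 96·x^5 - 64·x^6)·Dx + (-17 - 76·x - 50·x^2 - 80·x^3 - 40·x^4 - 32·x^5)·Dx^2 + (5 - 3·x - 6·x^2 - 2·x^3 - 12·x^4 - 24·x^5 - 16·x^6)·Dx^3  (order 3).
h: a_k = 1, 5, 3, 7/3, 11, 323/15, 43, 26759/315, 171, …
ICs: h(0) = 1, h′(0) = 5, h′′(0) = 6.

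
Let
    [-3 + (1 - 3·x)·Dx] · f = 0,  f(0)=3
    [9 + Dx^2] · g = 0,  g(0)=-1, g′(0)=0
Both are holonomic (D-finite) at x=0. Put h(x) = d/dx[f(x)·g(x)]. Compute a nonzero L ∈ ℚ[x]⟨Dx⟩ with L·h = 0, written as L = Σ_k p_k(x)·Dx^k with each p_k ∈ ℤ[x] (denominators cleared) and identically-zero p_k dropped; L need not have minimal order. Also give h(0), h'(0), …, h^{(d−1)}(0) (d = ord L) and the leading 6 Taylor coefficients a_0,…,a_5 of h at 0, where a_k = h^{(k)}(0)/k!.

f: a_k = 3, 9, 27, 81, 243, 729, …
g: a_k = -1, 0, 9/2, 0, -27/8, 0, …
Sym-product of L_f,L_g gives L₀ (≤ ord 2).
h₀' ⇒ L via d/dx closure of L₀.
L = (-9 - 54·x + 81·x^2) + (-6 + 18·x)·Dx + (1 - 6·x + 9·x^2)·Dx^2  (order 2).
h: a_k = -9, -27, -243/2, -1053/2, -15795/8, -283581/40, …
ICs: h(0) = -9, h′(0) = -27.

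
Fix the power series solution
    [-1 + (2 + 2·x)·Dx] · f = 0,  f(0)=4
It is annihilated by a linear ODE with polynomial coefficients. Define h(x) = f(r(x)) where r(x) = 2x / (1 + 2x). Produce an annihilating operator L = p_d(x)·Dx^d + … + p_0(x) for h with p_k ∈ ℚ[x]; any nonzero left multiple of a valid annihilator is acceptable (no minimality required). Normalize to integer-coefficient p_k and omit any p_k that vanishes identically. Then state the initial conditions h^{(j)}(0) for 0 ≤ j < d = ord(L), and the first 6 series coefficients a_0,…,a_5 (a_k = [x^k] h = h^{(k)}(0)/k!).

f: a_k = 4, 2, -1/2, 1/4, -5/32, 7/64, …
Substitute x→r, Dx→(1/r')Dx; clear ⇒ L₀.
L = -1 + (1 + 6·x + 8·x^2)·Dx  (order 1).
h: a_k = 4, 4, -10, 26, -141/2, 399/2, …
ICs: h(0) = 4.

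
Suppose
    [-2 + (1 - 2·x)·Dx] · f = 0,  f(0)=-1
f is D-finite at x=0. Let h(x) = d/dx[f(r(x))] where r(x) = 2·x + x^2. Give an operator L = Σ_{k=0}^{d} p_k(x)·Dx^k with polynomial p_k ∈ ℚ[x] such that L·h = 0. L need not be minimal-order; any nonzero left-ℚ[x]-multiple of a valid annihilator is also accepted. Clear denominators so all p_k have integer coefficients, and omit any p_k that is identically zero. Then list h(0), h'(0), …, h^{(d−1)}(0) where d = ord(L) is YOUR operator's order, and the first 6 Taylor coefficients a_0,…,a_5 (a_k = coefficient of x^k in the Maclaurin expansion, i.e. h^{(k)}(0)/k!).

f: a_k = -1, -2, -4, -8, -16, -32, …
Change of var in L_f (x↦r) gives L₀.
h₀' ⇒ L via d/dx closure of L₀.
L = (9 + 12·x + 6·x^2) + (-1 + 3·x + 6·x^2 + 2·x^3)·Dx  (order 1).
h: a_k = -4, -36, -240, -1424, -7920, -42288, …
ICs: h(0) = -4.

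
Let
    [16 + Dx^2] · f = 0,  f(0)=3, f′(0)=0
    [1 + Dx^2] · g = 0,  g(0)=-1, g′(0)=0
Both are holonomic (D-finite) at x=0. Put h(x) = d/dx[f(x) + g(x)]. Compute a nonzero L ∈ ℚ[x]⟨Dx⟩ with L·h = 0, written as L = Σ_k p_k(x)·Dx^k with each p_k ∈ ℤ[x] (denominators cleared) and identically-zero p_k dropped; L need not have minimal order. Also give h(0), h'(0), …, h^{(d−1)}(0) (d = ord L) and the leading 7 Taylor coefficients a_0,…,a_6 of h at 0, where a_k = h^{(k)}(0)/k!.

L = 16 + 17·Dx^2 + Dx^4  (order 4).
h: a_k = 0, -47, 0, 767/6, 0, -12287/120, 0, …
ICs: h(0) = 0, h′(0) = -47, h′′(0) = 0, h′′′(0) = 767.

f: a_k = 3, 0, -24, 0, 32, 0, -256/15, …
g: a_k = -1, 0, 1/2, 0, -1/24, 0, 1/720, …
L₀ := lclm(L_f,L_g); ord L₀ ≤ 2+2.
Derive L from L₀ (diff closure).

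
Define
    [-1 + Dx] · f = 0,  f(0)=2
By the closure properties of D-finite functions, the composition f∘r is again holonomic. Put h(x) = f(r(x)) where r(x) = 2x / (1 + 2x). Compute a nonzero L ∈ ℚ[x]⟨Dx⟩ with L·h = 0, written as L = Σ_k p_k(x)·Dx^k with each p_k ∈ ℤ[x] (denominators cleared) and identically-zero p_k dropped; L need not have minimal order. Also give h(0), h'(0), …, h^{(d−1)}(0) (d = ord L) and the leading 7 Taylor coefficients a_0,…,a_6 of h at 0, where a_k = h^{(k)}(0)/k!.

f: a_k = 2, 2, 1, 1/3, 1/12, 1/60, 1/360, …
Substitute x→r, Dx→(1/r')Dx; clear ⇒ L₀.
L = -2 + (1 + 4·x + 4·x^2)·Dx  (order 1).
h: a_k = 2, 4, -4, 8/3, 4/3, -152/15, 1208/45, …
ICs: h(0) = 2.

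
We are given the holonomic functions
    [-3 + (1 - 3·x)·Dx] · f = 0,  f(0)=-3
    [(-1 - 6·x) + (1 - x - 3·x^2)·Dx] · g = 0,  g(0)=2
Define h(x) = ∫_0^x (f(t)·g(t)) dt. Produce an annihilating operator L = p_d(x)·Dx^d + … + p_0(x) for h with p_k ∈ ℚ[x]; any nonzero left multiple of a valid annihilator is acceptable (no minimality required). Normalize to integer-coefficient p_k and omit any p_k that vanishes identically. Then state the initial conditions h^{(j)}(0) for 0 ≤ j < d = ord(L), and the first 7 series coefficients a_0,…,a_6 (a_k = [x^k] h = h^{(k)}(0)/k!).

f: a_k = -3, -9, -27, -81, -243, -729, -2187, …
g: a_k = 2, 2, 8, 14, 38, 80, 194, …
h₀=f·g: eliminate ⇒ L₀, order ≤ 1·1.
Integrate: L := L₀·Dx.
L = (-4 + 27·x^2)·Dx + (1 - 4·x + 9·x^3)·Dx^2  (order 2).
h: a_k = 0, -6, -12, -32, -165/2, -1104/5, -592, …
ICs: h(0) = 0, h′(0) = -6.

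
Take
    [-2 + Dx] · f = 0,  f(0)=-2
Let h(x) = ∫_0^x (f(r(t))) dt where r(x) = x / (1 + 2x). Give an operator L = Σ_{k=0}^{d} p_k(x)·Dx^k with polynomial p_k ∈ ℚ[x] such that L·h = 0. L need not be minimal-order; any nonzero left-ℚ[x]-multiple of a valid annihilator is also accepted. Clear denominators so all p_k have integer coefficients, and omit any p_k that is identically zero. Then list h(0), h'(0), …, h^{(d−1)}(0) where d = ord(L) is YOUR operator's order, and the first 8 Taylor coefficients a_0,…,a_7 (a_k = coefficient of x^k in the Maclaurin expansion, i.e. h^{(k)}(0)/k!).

f: a_k = -2, -4, -4, -8/3, -4/3, -8/15, -8/45, -16/315, …
Substitute x→r, Dx→(1/r')Dx; clear ⇒ L₀.
h=∫h₀ ⇒ L = L₀·Dx.
L = -2·Dx + (1 + 4·x + 4·x^2)·Dx^2  (order 2).
h: a_k = 0, -2, -2, 4/3, -2/3, -4/15, 76/45, -1208/315, …
ICs: h(0) = 0, h′(0) = -2.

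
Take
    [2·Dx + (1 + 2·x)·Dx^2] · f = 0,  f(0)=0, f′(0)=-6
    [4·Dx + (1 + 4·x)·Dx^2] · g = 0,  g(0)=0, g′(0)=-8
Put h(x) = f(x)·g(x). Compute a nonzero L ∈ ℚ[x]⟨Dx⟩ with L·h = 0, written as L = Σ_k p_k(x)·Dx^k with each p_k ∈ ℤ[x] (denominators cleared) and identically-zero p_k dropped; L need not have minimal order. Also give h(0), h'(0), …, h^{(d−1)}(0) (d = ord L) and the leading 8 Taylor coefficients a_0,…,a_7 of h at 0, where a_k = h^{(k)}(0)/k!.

L = (160 + 768·x + 1024·x^2)·Dx + (264 + 2144·x + 5760·x^2 + 5120·x^3)·Dx^2 + (64 + 720·x + 2976·x^2 + 5376·x^3 + 3584·x^4)·Dx^3 + (3 + 44·x + 252·x^2 + 704·x^3 + 960·x^4 + 512·x^5)·Dx^4  (order 4).
h: a_k = 0, 0, 48, -144, 416, -1248, 58688/15, -63744/5, …
ICs: h(0) = 0, h′(0) = 0, h′′(0) = 96, h′′′(0) = -864.

f: a_k = 0, -6, 6, -8, 12, -96/5, 32, -384/7, …
g: a_k = 0, -8, 16, -128/3, 128, -2048/5, 4096/3, -32768/7, …
L₀ := L_f ⊗_s L_g (sym. prod.), ord ≤ 4.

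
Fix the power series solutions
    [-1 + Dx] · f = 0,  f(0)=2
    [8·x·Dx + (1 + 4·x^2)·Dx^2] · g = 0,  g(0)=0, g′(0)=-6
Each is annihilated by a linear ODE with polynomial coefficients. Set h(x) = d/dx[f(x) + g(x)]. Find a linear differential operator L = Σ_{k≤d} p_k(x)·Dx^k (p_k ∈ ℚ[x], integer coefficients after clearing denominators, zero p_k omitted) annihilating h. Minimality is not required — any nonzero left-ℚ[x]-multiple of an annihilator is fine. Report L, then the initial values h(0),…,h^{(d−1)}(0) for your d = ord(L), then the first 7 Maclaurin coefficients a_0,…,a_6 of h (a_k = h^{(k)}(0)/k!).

f: a_k = 2, 2, 1, 1/3, 1/12, 1/60, 1/360, …
g: a_k = 0, -6, 0, 8, 0, -96/5, 0, …
Weyl lclm of L_f,L_g ⇒ L₀ (ord ≤ 3).
Derive L from L₀ (diff closure).
L = (8 - 8·x - 96·x^2 - 32·x^3) + (-9 + 88·x^2 - 16·x^4)·Dx + (1 + 8·x + 8·x^2 + 32·x^3 + 16·x^4)·Dx^2  (order 2).
h: a_k = -4, 2, 25, 1/3, -1151/12, 1/60, 138241/360, …
ICs: h(0) = -4, h′(0) = 2.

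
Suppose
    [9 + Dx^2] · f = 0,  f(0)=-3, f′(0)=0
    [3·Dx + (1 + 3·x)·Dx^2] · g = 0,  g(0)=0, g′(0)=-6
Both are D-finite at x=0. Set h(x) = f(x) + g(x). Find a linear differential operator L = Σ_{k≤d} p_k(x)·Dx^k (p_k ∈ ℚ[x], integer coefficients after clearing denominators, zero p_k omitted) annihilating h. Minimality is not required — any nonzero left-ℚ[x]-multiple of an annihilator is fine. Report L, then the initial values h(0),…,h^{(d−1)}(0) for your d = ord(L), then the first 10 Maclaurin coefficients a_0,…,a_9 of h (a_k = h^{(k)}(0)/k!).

f: a_k = -3, 0, 27/2, 0, -81/8, 0, 243/80, 0, -2187/4480, 0, …
g: a_k = 0, -6, 9, -18, 81/2, -486/5, 243, -4374/7, 6561/4, -4374, …
L₀ := lclm(L_f,L_g); ord L₀ ≤ 2+2.
L = (63 + 54·x + 81·x^2)·Dx + (9 + 45·x + 81·x^2 + 81·x^3)·Dx^2 + (7 + 6·x + 9·x^2)·Dx^3 + (1 + 5·x + 9·x^2 + 9·x^3)·Dx^4  (order 4).
h: a_k = -3, -6, 45/2, -18, 243/8, -486/5, 19683/80, -4374/7, 7346133/4480, -4374, …
ICs: h(0) = -3, h′(0) = -6, h′′(0) = 45, h′′′(0) = -108.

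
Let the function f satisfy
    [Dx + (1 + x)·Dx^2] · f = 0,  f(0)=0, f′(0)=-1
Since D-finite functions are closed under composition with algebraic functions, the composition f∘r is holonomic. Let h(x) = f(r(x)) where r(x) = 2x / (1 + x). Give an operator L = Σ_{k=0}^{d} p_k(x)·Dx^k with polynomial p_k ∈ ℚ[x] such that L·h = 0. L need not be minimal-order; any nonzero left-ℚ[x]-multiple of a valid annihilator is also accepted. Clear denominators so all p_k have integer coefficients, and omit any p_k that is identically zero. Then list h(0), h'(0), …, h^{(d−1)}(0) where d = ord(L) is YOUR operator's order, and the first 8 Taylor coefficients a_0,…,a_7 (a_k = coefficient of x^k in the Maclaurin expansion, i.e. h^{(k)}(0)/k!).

L = (4 + 6·x)·Dx + (1 + 4·x + 3·x^2)·Dx^2  (order 2).
h: a_k = 0, -2, 4, -26/3, 20, -242/5, 364/3, -2186/7, …
ICs: h(0) = 0, h′(0) = -2.

f: a_k = 0, -1, 1/2, -1/3, 1/4, -1/5, 1/6, -1/7, …
Substitute x→r, Dx→(1/r')Dx; clear ⇒ L₀.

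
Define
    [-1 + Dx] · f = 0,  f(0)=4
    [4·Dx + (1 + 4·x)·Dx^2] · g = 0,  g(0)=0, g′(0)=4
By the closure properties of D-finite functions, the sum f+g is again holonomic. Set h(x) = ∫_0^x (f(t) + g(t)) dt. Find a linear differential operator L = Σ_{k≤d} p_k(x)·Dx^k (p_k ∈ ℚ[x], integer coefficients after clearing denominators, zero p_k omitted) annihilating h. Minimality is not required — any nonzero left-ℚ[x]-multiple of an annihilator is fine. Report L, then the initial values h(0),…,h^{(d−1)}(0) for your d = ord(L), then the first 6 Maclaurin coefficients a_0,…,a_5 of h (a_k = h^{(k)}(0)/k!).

f: a_k = 4, 4, 2, 2/3, 1/6, 1/30, …
g: a_k = 0, 4, -8, 64/3, -64, 1024/5, …
Weyl lclm of L_f,L_g ⇒ L₀ (ord ≤ 3).
h=∫h₀ ⇒ L = L₀·Dx.
L = (-36 - 16·x)·Dx^2 + (31 - 8·x - 16·x^2)·Dx^3 + (5 + 24·x + 16·x^2)·Dx^4  (order 4).
h: a_k = 0, 4, 4, -2, 11/2, -383/30, …
ICs: h(0) = 0, h′(0) = 4, h′′(0) = 8, h′′′(0) = -12.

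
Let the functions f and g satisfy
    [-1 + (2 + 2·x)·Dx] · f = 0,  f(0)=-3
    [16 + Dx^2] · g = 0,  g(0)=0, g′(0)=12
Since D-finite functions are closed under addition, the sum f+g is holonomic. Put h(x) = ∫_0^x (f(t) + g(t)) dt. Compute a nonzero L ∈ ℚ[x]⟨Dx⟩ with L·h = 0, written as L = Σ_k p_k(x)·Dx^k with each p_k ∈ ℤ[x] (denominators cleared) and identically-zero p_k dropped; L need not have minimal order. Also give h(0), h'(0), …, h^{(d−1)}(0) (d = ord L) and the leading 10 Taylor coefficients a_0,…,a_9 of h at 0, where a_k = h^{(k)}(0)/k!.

L = (-1072 - 2048·x - 1024·x^2)·Dx + (2016 + 6112·x + 6144·x^2 + 2048·x^3)·Dx^2 + (-67 - 128·x - 64·x^2)·Dx^3 + (126 + 382·x + 384·x^2 + 128·x^3)·Dx^4  (order 4).
h: a_k = 0, -3, 21/4, 1/8, -515/64, 3/128, 32663/7680, 9/1024, -2107547/1720320, 143/32768, …
ICs: h(0) = 0, h′(0) = -3, h′′(0) = 21/2, h′′′(0) = 3/4.

f: a_k = -3, -3/2, 3/8, -3/16, 15/128, -21/256, 63/1024, -99/2048, 1287/32768, -2145/65536, …
g: a_k = 0, 12, 0, -32, 0, 128/5, 0, -1024/105, 0, 2048/945, …
L₀ := lclm(L_f,L_g); ord L₀ ≤ 1+2.
h=∫h₀ ⇒ L = L₀·Dx.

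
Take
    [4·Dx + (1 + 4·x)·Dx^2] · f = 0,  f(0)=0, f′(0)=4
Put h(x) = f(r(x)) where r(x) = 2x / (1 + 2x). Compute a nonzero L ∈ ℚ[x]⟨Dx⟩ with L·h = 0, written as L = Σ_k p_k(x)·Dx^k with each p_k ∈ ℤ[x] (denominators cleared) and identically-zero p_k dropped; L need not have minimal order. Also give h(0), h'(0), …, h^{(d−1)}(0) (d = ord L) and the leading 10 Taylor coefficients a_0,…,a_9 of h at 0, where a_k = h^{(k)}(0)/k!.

L = (12 + 40·x)·Dx + (1 + 12·x + 20·x^2)·Dx^2  (order 2).
h: a_k = 0, 8, -48, 992/3, -2496, 99968/5, -166656, 9999872/7, -12499968, 999999488/9, …
ICs: h(0) = 0, h′(0) = 8.

f: a_k = 0, 4, -8, 64/3, -64, 1024/5, -2048/3, 16384/7, -8192, 262144/9, …
Change of var in L_f (x↦r) gives L₀.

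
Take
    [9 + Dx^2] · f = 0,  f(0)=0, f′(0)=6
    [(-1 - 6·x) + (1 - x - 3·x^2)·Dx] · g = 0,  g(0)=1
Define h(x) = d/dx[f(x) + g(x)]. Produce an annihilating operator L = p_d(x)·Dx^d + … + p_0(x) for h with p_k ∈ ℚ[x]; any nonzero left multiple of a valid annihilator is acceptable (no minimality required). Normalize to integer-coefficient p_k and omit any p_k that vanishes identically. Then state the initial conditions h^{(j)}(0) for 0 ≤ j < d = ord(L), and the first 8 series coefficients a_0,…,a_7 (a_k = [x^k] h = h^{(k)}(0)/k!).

L = (1584 + 7614·x + 25326·x^2 + 15390·x^3 + 26730·x^4 + 13122·x^5 + 13122·x^6) + (-153 - 819·x + 918·x^2 + 2133·x^3 + 1620·x^4 + 3645·x^5 + 5103·x^6 + 4374·x^7)·Dx + (176 + 846·x + 2814·x^2 + 1710·x^3 + 2970·x^4 + 1458·x^5 + 1458·x^6)·Dx^2 + (-17 - 91·x + 102·x^2 + 237·x^3 + 180·x^4 + 405·x^5 + 567·x^6 + 486·x^7)·Dx^3  (order 3).
h: a_k = 7, 8, -6, 76, 881/4, 582, 60517/40, 4064, …
ICs: h(0) = 7, h′(0) = 8, h′′(0) = -12.

f: a_k = 0, 6, 0, -9, 0, 81/20, 0, -243/280, …
g: a_k = 1, 1, 4, 7, 19, 40, 97, 217, …
Sum ⇒ L₀ = lclm(L_f,L_g) in ℚ(x)⟨Dx⟩.
Derive L from L₀ (diff closure).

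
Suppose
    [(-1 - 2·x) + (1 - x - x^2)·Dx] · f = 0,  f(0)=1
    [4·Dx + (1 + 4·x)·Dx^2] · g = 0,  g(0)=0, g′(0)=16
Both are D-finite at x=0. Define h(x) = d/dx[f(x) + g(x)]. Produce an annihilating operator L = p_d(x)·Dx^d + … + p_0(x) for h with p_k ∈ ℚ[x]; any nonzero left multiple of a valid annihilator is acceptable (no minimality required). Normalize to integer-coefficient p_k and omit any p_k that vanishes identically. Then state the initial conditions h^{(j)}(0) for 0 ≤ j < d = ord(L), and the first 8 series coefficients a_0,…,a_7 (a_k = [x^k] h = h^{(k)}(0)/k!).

f: a_k = 1, 1, 2, 3, 5, 8, 13, 21, …
g: a_k = 0, 16, -32, 256/3, -256, 4096/5, -8192/3, 65536/7, …
Sum ⇒ L₀ = lclm(L_f,L_g) in ℚ(x)⟨Dx⟩.
Differentiate: ansatz ord ≤ ord L₀ ⇒ L.
L = (100 + 272·x + 392·x^2 + 144·x^3 + 96·x^4) + (-7 + 96·x + 434·x^2 + 540·x^3 + 304·x^4 + 160·x^5)·Dx + (-4 - 25·x - 28·x^2 + 46·x^3 + 73·x^4 + 76·x^5 + 32·x^6)·Dx^2  (order 2).
h: a_k = 17, -60, 265, -1004, 4136, -16306, 65683, -261872, …
ICs: h(0) = 17, h′(0) = -60.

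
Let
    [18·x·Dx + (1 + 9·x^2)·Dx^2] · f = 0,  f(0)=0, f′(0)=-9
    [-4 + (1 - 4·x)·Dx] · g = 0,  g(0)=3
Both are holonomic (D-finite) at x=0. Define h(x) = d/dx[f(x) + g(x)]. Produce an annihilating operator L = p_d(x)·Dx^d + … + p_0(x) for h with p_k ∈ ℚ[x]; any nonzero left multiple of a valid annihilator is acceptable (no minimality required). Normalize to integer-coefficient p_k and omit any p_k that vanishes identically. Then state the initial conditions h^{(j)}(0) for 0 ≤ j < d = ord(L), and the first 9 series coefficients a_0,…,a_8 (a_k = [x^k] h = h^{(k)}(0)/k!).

f: a_k = 0, -9, 0, 27, 0, -729/5, 0, 6561/7, 0, …
g: a_k = 3, 12, 48, 192, 768, 3072, 12288, 49152, 196608, …
L₀ := lclm(L_f,L_g); ord L₀ ≤ 2+1.
Derive L from L₀ (diff closure).
L = (72 - 1152·x - 1944·x^2) + (-57 + 72·x - 765·x^2 - 1944·x^3)·Dx + (4 - 7·x - 63·x^3 - 324·x^4)·Dx^2  (order 2).
h: a_k = 3, 96, 657, 3072, 14631, 73728, 350625, 1572864, 7018839, …
ICs: h(0) = 3, h′(0) = 96.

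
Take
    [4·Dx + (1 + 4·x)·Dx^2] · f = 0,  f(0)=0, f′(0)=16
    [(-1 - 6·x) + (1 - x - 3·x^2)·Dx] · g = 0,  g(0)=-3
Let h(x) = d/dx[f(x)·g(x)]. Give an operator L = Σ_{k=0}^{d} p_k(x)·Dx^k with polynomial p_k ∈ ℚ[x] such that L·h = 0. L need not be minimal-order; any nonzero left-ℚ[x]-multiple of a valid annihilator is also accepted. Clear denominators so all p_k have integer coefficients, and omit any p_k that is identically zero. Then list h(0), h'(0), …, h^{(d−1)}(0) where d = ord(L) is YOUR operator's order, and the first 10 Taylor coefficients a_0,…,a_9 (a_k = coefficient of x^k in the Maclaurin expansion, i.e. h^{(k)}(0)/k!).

f: a_k = 0, 16, -32, 256/3, -256, 4096/5, -8192/3, 65536/7, -32768, 1048576/9, …
g: a_k = -3, -3, -12, -21, -57, -120, -291, -651, -1524, -3477, …
h₀=f·g: eliminate ⇒ L₀, order ≤ 2·1.
Derive L from L₀ (diff closure).
L = (218 + 1080·x + 2592·x^2) + (-1 + 142·x + 1224·x^2 + 2016·x^3)·Dx + (-5 - 39·x - 37·x^2 + 228·x^3 + 288·x^4)·Dx^2  (order 2).
h: a_k = -48, 96, -1056, 2240, -14768, 207552/5, -1051024/5, 24928384/35, -110433696/35, 35243936/3, …
ICs: h(0) = -48, h′(0) = 96.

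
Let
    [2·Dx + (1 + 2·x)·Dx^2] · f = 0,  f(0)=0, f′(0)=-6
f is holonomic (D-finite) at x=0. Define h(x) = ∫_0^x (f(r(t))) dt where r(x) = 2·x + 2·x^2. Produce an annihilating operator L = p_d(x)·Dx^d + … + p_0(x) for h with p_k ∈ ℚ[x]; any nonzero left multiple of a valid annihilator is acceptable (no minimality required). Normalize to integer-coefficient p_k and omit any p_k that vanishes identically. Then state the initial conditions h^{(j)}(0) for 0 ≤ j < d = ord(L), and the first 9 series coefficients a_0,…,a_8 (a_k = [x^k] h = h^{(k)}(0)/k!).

f: a_k = 0, -6, 6, -8, 12, -96/5, 32, -384/7, 96, …
Substitute x→r, Dx→(1/r')Dx; clear ⇒ L₀.
∫: right-multiply L₀ by Dx.
L = 2·Dx^2 + (1 + 2·x)·Dx^3  (order 3).
h: a_k = 0, 0, -6, 4, -4, 24/5, -32/5, 64/7, -96/7, …
ICs: h(0) = 0, h′(0) = 0, h′′(0) = -12.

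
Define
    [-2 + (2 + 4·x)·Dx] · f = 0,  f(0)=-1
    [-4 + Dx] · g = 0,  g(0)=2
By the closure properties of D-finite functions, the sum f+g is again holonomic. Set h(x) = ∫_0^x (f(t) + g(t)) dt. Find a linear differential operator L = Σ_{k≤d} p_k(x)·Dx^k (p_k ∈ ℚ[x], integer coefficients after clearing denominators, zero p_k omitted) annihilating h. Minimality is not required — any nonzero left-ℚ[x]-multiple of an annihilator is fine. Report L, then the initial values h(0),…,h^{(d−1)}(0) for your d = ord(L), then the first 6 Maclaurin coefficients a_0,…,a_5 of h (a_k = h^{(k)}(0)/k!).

f: a_k = -1, -1, 1/2, -1/2, 5/8, -7/8, …
g: a_k = 2, 8, 16, 64/3, 64/3, 256/15, …
h₀=f+g: left-lcm gives L₀, ord ≤ 2.
Integrate: L := L₀·Dx.
L = (20 + 32·x)·Dx + (-17 - 64·x - 64·x^2)·Dx^2 + (3 + 14·x + 16·x^2)·Dx^3  (order 3).
h: a_k = 0, 1, 7/2, 11/2, 125/24, 527/120, …
ICs: h(0) = 0, h′(0) = 1, h′′(0) = 7.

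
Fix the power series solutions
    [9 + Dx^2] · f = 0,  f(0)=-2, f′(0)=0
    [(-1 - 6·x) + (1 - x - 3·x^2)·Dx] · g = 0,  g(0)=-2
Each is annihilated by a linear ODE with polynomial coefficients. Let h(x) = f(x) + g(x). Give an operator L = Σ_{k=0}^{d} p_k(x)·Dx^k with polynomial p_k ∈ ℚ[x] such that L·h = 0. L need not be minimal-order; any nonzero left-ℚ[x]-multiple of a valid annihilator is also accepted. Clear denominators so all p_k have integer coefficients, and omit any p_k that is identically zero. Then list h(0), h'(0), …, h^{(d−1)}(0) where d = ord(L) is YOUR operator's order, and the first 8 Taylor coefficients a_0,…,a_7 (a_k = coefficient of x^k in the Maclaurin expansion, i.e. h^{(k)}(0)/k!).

f: a_k = -2, 0, 9, 0, -27/4, 0, 81/40, 0, …
g: a_k = -2, -2, -8, -14, -38, -80, -194, -434, …
f+g: L₀ = lclm(L_f,L_g), ord ≤ 2+1.
L = (-459 - 2916·x - 1539·x^2 - 3888·x^3 - 3645·x^4 - 4374·x^5) + (153 - 153·x - 378·x^2 + 405·x^3 - 2187·x^5 - 2187·x^6)·Dx + (-51 - 324·x - 171·x^2 - 432·x^3 - 405·x^4 - 486·x^5)·Dx^2 + (17 - 17·x - 42·x^2 + 45·x^3 - 243·x^5 - 243·x^6)·Dx^3  (order 3).
h: a_k = -4, -2, 1, -14, -179/4, -80, -7679/40, -434, …
ICs: h(0) = -4, h′(0) = -2, h′′(0) = 2.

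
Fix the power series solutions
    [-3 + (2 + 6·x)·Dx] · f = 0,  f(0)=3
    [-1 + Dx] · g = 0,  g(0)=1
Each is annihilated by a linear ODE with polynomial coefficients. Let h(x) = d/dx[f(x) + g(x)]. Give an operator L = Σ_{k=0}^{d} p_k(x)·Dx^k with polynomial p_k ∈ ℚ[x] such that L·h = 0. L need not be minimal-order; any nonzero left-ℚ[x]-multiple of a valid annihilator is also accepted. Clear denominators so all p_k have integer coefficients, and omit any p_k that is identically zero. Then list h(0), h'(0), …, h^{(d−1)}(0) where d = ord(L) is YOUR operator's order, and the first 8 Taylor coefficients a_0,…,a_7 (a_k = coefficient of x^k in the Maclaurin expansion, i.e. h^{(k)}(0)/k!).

f: a_k = 3, 9/2, -27/8, 81/16, -1215/128, 5103/256, -45927/1024, 216513/2048, …
g: a_k = 1, 1, 1/2, 1/6, 1/24, 1/120, 1/720, 1/5040, …
Weyl lclm of L_f,L_g ⇒ L₀ (ord ≤ 2).
h₀' ⇒ L via d/dx closure of L₀.
L = (-33 - 18·x) + (23 - 24·x - 36·x^2)·Dx + (10 + 42·x + 36·x^2)·Dx^2  (order 2).
h: a_k = 11/2, -23/4, 251/16, -3629/96, 76577/768, -2066651/7680, 68201723/92160, -2659861949/1290240, …
ICs: h(0) = 11/2, h′(0) = -23/4.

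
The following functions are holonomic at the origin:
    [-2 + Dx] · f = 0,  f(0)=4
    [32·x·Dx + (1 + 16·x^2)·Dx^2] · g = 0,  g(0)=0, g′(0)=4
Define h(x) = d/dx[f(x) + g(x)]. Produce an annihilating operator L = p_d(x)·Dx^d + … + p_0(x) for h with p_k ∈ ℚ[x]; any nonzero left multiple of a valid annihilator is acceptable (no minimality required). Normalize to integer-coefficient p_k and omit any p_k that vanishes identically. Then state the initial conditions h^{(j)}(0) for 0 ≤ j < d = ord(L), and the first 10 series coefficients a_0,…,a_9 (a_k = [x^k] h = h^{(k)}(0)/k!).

L = (32 - 64·x - 1536·x^2 - 1024·x^3) + (-18 + 704·x^2 - 512·x^4)·Dx + (1 + 16·x + 32·x^2 + 256·x^3 + 256·x^4)·Dx^2  (order 2).
h: a_k = 12, 16, -48, 32/3, 3088/3, 32/15, -737248/45, 64/315, 82575376/315, 32/2835, …
ICs: h(0) = 12, h′(0) = 16.

f: a_k = 4, 8, 8, 16/3, 8/3, 16/15, 16/45, 32/315, 8/315, 16/2835, …
g: a_k = 0, 4, 0, -64/3, 0, 1024/5, 0, -16384/7, 0, 262144/9, …
L₀ := lclm(L_f,L_g); ord L₀ ≤ 1+2.
Derive L from L₀ (diff closure).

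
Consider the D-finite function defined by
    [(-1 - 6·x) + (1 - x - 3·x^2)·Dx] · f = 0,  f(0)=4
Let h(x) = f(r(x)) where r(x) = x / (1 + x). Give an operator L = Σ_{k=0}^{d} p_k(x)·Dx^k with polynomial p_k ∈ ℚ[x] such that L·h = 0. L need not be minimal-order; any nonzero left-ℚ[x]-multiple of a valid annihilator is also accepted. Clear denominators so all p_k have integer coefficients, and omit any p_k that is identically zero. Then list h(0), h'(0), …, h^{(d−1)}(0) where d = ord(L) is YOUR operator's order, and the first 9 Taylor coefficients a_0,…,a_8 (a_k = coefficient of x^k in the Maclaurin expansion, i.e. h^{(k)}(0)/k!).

L = (1 + 7·x) + (-1 - 2·x + 2·x^2 + 3·x^3)·Dx  (order 1).
h: a_k = 4, 4, 12, 0, 36, -36, 144, -252, 684, …
ICs: h(0) = 4.

f: a_k = 4, 4, 16, 28, 76, 160, 388, 868, 2032, …
f∘r: x↦r, Dx↦Dx/r' in L_f ⇒ L₀.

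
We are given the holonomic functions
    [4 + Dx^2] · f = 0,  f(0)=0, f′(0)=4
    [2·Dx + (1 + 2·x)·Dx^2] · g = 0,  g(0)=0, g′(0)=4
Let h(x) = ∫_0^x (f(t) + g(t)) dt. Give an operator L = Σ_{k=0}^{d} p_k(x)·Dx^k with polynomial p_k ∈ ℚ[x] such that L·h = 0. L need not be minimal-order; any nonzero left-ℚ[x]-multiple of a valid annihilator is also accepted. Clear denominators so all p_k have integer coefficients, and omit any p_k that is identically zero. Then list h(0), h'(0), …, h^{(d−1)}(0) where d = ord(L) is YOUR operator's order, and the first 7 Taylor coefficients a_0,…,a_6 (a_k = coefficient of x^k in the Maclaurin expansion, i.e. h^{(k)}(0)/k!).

f: a_k = 0, 4, 0, -8/3, 0, 8/15, 0, …
g: a_k = 0, 4, -4, 16/3, -8, 64/5, -64/3, …
L₀ := lclm(L_f,L_g); ord L₀ ≤ 2+2.
h=∫h₀ ⇒ L = L₀·Dx.
L = (56 + 32·x + 32·x^2)·Dx^2 + (12 + 40·x + 48·x^2 + 32·x^3)·Dx^3 + (14 + 8·x + 8·x^2)·Dx^4 + (3 + 10·x + 12·x^2 + 8·x^3)·Dx^5  (order 5).
h: a_k = 0, 0, 4, -4/3, 2/3, -8/5, 20/9, …
ICs: h(0) = 0, h′(0) = 0, h′′(0) = 8, h′′′(0) = -8, h′′′′(0) = 16.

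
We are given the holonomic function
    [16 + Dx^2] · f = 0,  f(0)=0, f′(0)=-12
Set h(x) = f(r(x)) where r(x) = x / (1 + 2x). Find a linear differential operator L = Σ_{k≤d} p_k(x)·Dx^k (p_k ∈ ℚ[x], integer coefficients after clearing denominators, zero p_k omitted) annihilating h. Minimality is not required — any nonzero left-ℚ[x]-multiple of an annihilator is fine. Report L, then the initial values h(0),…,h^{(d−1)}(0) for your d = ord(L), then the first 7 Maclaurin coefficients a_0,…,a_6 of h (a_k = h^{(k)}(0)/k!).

f: a_k = 0, -12, 0, 32, 0, -128/5, 0, …
L₀ from L_f via x↦r, Dx↦r'^{-1}Dx.
L = 16 + (4 + 24·x + 48·x^2 + 32·x^3)·Dx + (1 + 8·x + 24·x^2 + 32·x^3 + 16·x^4)·Dx^2  (order 2).
h: a_k = 0, -12, 24, -16, -96, 2752/5, -1920, …
ICs: h(0) = 0, h′(0) = -12.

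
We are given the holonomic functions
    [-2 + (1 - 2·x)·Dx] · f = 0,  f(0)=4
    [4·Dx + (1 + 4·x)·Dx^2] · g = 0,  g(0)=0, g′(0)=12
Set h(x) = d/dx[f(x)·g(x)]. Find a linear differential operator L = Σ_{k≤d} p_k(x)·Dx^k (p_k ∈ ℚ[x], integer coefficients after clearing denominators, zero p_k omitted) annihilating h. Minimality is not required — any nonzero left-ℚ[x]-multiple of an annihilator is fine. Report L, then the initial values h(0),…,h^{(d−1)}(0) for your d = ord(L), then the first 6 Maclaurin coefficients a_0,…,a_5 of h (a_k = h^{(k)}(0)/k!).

f: a_k = 4, 8, 16, 32, 64, 128, …
g: a_k = 0, 12, -24, 64, -192, 3072/5, …
f·g: L₀ = L_f ⊗_s L_g, ord ≤ 1·2.
h=h₀': d/dx-closure on L₀ ⇒ L.
L = 32 + (-2 + 40·x)·Dx + (-1 - 2·x + 8·x^2)·Dx^2  (order 2).
h: a_k = 48, 0, 768, -1024, 9728, -129024/5, …
ICs: h(0) = 48, h′(0) = 0.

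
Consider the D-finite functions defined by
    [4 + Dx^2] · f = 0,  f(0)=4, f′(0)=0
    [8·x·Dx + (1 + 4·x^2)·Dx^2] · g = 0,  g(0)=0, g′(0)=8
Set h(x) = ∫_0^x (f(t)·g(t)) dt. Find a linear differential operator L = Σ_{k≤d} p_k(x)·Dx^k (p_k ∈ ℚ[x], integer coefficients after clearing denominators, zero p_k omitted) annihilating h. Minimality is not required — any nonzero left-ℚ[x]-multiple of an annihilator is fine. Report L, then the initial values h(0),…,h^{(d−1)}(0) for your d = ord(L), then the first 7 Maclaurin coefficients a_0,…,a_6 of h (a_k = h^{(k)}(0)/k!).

L = (80 + 832·x^2 + 1408·x^4 + 2048·x^6 + 2048·x^8)·Dx + (96·x + 640·x^3 + 1536·x^5 + 2048·x^7)·Dx^2 + (24 + 256·x^2 + 576·x^4 + 1024·x^6 + 1024·x^8)·Dx^3 + (24·x + 160·x^3 + 384·x^5 + 512·x^7)·Dx^4 + (1 + 12·x^2 + 56·x^4 + 128·x^6 + 128·x^8)·Dx^5  (order 5).
h: a_k = 0, 0, 16, 0, -80/3, 0, 1568/45, …
ICs: h(0) = 0, h′(0) = 0, h′′(0) = 32, h′′′(0) = 0, h′′′′(0) = -640.

f: a_k = 4, 0, -8, 0, 8/3, 0, -16/45, …
g: a_k = 0, 8, 0, -32/3, 0, 128/5, 0, …
Sym-product of L_f,L_g gives L₀ (≤ ord 4).
Integrate: L := L₀·Dx.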